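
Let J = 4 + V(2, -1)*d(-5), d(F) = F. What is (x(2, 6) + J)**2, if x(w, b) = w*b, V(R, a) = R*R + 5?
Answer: 841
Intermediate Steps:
V(R, a) = 5 + R**2 (V(R, a) = R**2 + 5 = 5 + R**2)
J = -41 (J = 4 + (5 + 2**2)*(-5) = 4 + (5 + 4)*(-5) = 4 + 9*(-5) = 4 - 45 = -41)
x(w, b) = b*w
(x(2, 6) + J)**2 = (6*2 - 41)**2 = (12 - 41)**2 = (-29)**2 = 841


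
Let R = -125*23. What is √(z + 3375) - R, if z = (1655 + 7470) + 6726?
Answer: 2875 + √19226 ≈ 3013.7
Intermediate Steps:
z = 15851 (z = 9125 + 6726 = 15851)
R = -2875
√(z + 3375) - R = √(15851 + 3375) - 1*(-2875) = √19226 + 2875 = 2875 + √19226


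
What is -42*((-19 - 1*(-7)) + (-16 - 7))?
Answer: 1470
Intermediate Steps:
-42*((-19 - 1*(-7)) + (-16 - 7)) = -42*((-19 + 7) - 23) = -42*(-12 - 23) = -42*(-35) = 1470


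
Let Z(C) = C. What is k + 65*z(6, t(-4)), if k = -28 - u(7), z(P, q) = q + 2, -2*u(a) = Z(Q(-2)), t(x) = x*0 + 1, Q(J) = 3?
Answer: 337/2 ≈ 168.50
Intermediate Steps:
t(x) = 1 (t(x) = 0 + 1 = 1)
u(a) = -3/2 (u(a) = -½*3 = -3/2)
z(P, q) = 2 + q
k = -53/2 (k = -28 - 1*(-3/2) = -28 + 3/2 = -53/2 ≈ -26.500)
k + 65*z(6, t(-4)) = -53/2 + 65*(2 + 1) = -53/2 + 65*3 = -53/2 + 195 = 337/2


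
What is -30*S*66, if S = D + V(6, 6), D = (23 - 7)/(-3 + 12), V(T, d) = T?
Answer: -15400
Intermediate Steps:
D = 16/9 ≈ 1.7778
S = 70/9 (S = 16/9 + 6 = 70/9 ≈ 7.7778)
-30*S*66 = -30*70/9*66 = -700/3*66 = -15400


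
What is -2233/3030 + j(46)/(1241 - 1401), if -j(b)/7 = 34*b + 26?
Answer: 1668331/24240 ≈ 68.826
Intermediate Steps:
j(b) = -182 - 238*b (j(b) = -7*(34*b + 26) = -7*(26 + 34*b) = -182 - 238*b)
-2233/3030 + j(46)/(1241 - 1401) = -2233/3030 + (-182 - 238*46)/(1241 - 1401) = -2233*1/3030 + (-182 - 10948)/(-160) = -2233/3030 - 11130*(-1/160) = -2233/3030 + 1113/16 = 1668331/24240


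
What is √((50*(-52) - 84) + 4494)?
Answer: √1810 ≈ 42.544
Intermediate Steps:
√((50*(-52) - 84) + 4494) = √((-2600 - 84) + 4494) = √(-2684 + 4494) = √1810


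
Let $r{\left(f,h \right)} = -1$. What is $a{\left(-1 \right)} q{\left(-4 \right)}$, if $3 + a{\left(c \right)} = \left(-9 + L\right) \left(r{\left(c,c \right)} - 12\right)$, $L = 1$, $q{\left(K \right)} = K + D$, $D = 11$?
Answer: $707$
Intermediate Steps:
$q{\left(K \right)} = 11 + K$ ($q{\left(K \right)} = K + 11 = 11 + K$)
$a{\left(c \right)} = 101$ ($a{\left(c \right)} = -3 + \left(-9 + 1\right) \left(-1 - 12\right) = -3 - -104 = -3 + 104 = 101$)
$a{\left(-1 \right)} q{\left(-4 \right)} = 101 \left(11 - 4\right) = 101 \cdot 7 = 707$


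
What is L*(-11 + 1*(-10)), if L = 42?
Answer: -882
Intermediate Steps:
L*(-11 + 1*(-10)) = 42*(-11 + 1*(-10)) = 42*(-11 - 10) = 42*(-21) = -882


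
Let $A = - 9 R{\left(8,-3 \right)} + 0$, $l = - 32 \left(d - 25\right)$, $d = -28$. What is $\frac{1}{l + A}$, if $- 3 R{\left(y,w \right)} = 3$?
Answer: $\frac{1}{1705} \approx 0.00058651$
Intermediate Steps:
$R{\left(y,w \right)} = -1$ ($R{\left(y,w \right)} = \left(- \frac{1}{3}\right) 3 = -1$)
$l = 1696$ ($l = - 32 \left(-28 - 25\right) = \left(-32\right) \left(-53\right) = 1696$)
$A = 9$ ($A = \left(-9\right) \left(-1\right) + 0 = 9 + 0 = 9$)
$\frac{1}{l + A} = \frac{1}{1696 + 9} = \frac{1}{1705}$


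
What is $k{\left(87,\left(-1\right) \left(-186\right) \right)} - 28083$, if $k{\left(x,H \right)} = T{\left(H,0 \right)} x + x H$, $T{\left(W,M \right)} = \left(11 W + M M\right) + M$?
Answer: $166101$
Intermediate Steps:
$T{\left(W,M \right)} = M + M^{2} + 11 W$ ($T{\left(W,M \right)} = \left(11 W + M^{2}\right) + M = \left(M^{2} + 11 W\right) + M = M + M^{2} + 11 W$)
$k{\left(x,H \right)} = 12 H x$ ($k{\left(x,H \right)} = \left(0 + 0^{2} + 11 H\right) x + x H = \left(0 + 0 + 11 H\right) x + H x = 11 H x + H x = 12 H x$)
$k{\left(87,\left(-1\right) \left(-186\right) \right)} - 28083 = 12 \left(\left(-1\right) \left(-186\right)\right) 87 - 28083 = 12 \cdot 186 \cdot 87 - 28083 = 194184 - 28083 = 166101$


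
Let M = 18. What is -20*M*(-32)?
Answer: 11520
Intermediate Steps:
-20*M*(-32) = -20*18*(-32) = -360*(-32) = 11520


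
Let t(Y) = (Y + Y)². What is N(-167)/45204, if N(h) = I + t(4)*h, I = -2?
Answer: -5345/22602 ≈ -0.23648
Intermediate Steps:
t(Y) = 4*Y² (t(Y) = (2*Y)² = 4*Y²)
N(h) = -2 + 64*h (N(h) = -2 + (4*4²)*h = -2 + (4*16)*h = -2 + 64*h)
N(-167)/45204 = (-2 + 64*(-167))/45204 = (-2 - 10688)*(1/45204) = -10690*1/45204 = -5345/22602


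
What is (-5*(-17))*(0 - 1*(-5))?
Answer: 425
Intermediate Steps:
(-5*(-17))*(0 - 1*(-5)) = 85*(0 + 5) = 85*5 = 425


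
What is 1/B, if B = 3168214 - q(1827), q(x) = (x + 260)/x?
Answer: 1827/5788324891 ≈ 3.1564e-7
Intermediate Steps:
q(x) = (260 + x)/x
B = 5788324891/1827 (B = 3168214 - (260 + 1827)/1827 = 3168214 - 2087/1827 = 5788324891/1827 ≈ 3.1682e+6)
1/B = 1/(5788324891/1827) = 1827/5788324891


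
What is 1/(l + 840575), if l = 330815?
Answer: 1/1171390 ≈ 8.5369e-7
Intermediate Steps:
1/(l + 840575) = 1/(330815 + 840575) = 1/1171390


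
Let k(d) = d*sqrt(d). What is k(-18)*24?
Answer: -1296*I*sqrt(2) ≈ -1832.8*I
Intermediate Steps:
k(d) = d**(3/2)
k(-18)*24 = (-18)**(3/2)*24 = -54*I*sqrt(2)*24 = -1296*I*sqrt(2)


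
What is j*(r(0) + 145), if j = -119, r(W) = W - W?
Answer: -17255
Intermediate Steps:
r(W) = 0
j*(r(0) + 145) = -119*(0 + 145) = -119*145 = -17255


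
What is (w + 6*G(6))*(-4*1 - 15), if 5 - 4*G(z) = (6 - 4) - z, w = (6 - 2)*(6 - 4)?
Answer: -817/2 ≈ -408.50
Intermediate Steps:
w = 8 (w = 4*2 = 8)
G(z) = 3/4 + z/4 (G(z) = 5/4 - ((6 - 4) - z)/4 = 5/4 - (2 - z)/4 = 5/4 + (-1/2 + z/4) = 3/4 + z/4)
(w + 6*G(6))*(-4*1 - 15) = (8 + 6*(3/4 + (1/4)*6))*(-4*1 - 15) = (8 + 6*(3/4 + 3/2))*(-4 - 15) = (8 + 6*(9/4))*(-19) = (8 + 27/2)*(-19) = (43/2)*(-19) = -817/2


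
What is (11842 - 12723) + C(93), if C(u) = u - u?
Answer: -881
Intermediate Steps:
C(u) = 0
(11842 - 12723) + C(93) = (11842 - 12723) + 0 = -881 + 0 = -881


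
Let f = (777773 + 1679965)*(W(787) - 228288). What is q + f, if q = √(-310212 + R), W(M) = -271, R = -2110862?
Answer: -561738139542 + I*√2421074 ≈ -5.6174e+11 + 1556.0*I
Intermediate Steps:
f = -561738139542 (f = (777773 + 1679965)*(-271 - 228288) = 2457738*(-228559) = -561738139542)
q = I*√2421074 (q = √(-310212 - 2110862) = √(-2421074) = I*√2421074 ≈ 1556.0*I)
q + f = I*√2421074 - 561738139542 = -561738139542 + I*√2421074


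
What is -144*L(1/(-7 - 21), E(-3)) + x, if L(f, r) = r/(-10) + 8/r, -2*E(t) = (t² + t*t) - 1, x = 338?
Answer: 29846/85 ≈ 351.13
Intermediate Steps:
E(t) = ½ - t² (E(t) = -((t² + t*t) - 1)/2 = -((t² + t²) - 1)/2 = -(2*t² - 1)/2 = -(-1 + 2*t²)/2 = ½ - t²)
L(f, r) = 8/r - r/10 (L(f, r) = r*(-⅒) + 8/r = -r/10 + 8/r = 8/r - r/10)
-144*L(1/(-7 - 21), E(-3)) + x = -144*(8/(½ - 1*(-3)²) - (½ - 1*(-3)²)/10) + 338 = -144*(8/(½ - 1*9) - (½ - 1*9)/10) + 338 = -144*(8/(½ - 9) - (½ - 9)/10) + 338 = -144*(8/(-17/2) - ⅒*(-17/2)) + 338 = -144*(8*(-2/17) + 17/20) + 338 = -144*(-16/17 + 17/20) + 338 = -144*(-31/340) + 338 = 1116/85 + 338 = 29846/85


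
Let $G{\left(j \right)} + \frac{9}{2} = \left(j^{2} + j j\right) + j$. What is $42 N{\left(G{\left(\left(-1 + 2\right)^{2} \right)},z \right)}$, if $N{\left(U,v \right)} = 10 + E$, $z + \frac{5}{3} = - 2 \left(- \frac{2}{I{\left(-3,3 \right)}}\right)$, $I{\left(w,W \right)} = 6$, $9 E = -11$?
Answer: $\frac{1106}{3} \approx 368.67$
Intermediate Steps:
$E = - \frac{11}{9}$ ($E = \frac{1}{9} \left(-11\right) = - \frac{11}{9} \approx -1.2222$)
$G{\left(j \right)} = - \frac{9}{2} + j + 2 j^{2}$ ($G{\left(j \right)} = - \frac{9}{2} + \left(\left(j^{2} + j j\right) + j\right) = - \frac{9}{2} + \left(\left(j^{2} + j^{2}\right) + j\right) = - \frac{9}{2} + \left(2 j^{2} + j\right) = - \frac{9}{2} + \left(j + 2 j^{2}\right) = - \frac{9}{2} + j + 2 j^{2}$)
$z = -1$ ($z = - \frac{5}{3} - 2 \left(- \frac{2}{6}\right) = - \frac{5}{3} - 2 \left(\left(-2\right) \frac{1}{6}\right) = - \frac{5}{3} - - \frac{2}{3} = - \frac{5}{3} + \frac{2}{3} = -1$)
$N{\left(U,v \right)} = \frac{79}{9}$ ($N{\left(U,v \right)} = 10 - \frac{11}{9} = \frac{79}{9}$)
$42 N{\left(G{\left(\left(-1 + 2\right)^{2} \right)},z \right)} = 42 \cdot \frac{79}{9} = \frac{1106}{3}$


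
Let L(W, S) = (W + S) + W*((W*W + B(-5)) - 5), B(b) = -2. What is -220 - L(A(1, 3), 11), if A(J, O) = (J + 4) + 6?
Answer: -1496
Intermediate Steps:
A(J, O) = 10 + J (A(J, O) = (4 + J) + 6 = 10 + J)
L(W, S) = S + W + W*(-7 + W²) (L(W, S) = (W + S) + W*((W*W - 2) - 5) = (S + W) + W*((W² - 2) - 5) = (S + W) + W*((-2 + W²) - 5) = (S + W) + W*(-7 + W²) = S + W + W*(-7 + W²))
-220 - L(A(1, 3), 11) = -220 - (11 + (10 + 1)³ - 6*(10 + 1)) = -220 - (11 + 11³ - 6*11) = -220 - (11 + 1331 - 66) = -220 - 1*1276 = -220 - 1276 = -1496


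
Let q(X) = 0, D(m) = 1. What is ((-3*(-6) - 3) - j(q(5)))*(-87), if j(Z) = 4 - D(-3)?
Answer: -1044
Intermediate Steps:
j(Z) = 3 (j(Z) = 4 - 1*1 = 4 - 1 = 3)
((-3*(-6) - 3) - j(q(5)))*(-87) = ((-3*(-6) - 3) - 1*3)*(-87) = ((18 - 3) - 3)*(-87) = (15 - 3)*(-87) = 12*(-87) = -1044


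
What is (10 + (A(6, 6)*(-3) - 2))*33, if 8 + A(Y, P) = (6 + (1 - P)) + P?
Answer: 363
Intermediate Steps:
A(Y, P) = -1 (A(Y, P) = -8 + ((6 + (1 - P)) + P) = -8 + ((7 - P) + P) = -8 + 7 = -1)
(10 + (A(6, 6)*(-3) - 2))*33 = (10 + (-1*(-3) - 2))*33 = (10 + (3 - 2))*33 = (10 + 1)*33 = 11*33 = 363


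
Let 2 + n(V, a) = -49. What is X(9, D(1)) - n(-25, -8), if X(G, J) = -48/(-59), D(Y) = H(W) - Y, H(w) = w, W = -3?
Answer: 3057/59 ≈ 51.814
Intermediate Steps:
D(Y) = -3 - Y
X(G, J) = 48/59 (X(G, J) = -48*(-1/59) = 48/59)
n(V, a) = -51 (n(V, a) = -2 - 49 = -51)
X(9, D(1)) - n(-25, -8) = 48/59 - 1*(-51) = 48/59 + 51 = 3057/59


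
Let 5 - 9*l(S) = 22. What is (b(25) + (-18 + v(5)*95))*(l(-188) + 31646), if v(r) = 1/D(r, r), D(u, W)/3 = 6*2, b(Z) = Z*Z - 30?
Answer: 5942858999/324 ≈ 1.8342e+7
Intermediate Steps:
b(Z) = -30 + Z**2 (b(Z) = Z**2 - 30 = -30 + Z**2)
D(u, W) = 36 (D(u, W) = 3*(6*2) = 3*12 = 36)
v(r) = 1/36
l(S) = -17/9 (l(S) = 5/9 - 1/9*22 = 5/9 - 22/9 = -17/9)
(b(25) + (-18 + v(5)*95))*(l(-188) + 31646) = ((-30 + 25**2) + (-18 + (1/36)*95))*(-17/9 + 31646) = ((-30 + 625) + (-18 + 95/36))*(284797/9) = (595 - 553/36)*(284797/9) = (20867/36)*(284797/9) = 5942858999/324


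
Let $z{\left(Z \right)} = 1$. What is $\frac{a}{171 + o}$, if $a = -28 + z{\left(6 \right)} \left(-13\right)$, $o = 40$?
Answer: $- \frac{41}{211} \approx -0.19431$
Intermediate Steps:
$a = -41$ ($a = -28 + 1 \left(-13\right) = -28 - 13 = -41$)
$\frac{a}{171 + o} = - \frac{41}{171 + 40} = - \frac{41}{211}$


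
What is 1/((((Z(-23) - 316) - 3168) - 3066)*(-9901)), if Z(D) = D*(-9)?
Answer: 1/62802043 ≈ 1.5923e-8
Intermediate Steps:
Z(D) = -9*D
1/((((Z(-23) - 316) - 3168) - 3066)*(-9901)) = 1/(((-9*(-23) - 316) - 3168) - 3066*(-9901)) = -1/9901/(((207 - 316) - 3168) - 3066) = -1/9901/((-109 - 3168) - 3066) = -1/9901/(-3277 - 3066) = -1/9901/(-6343) = -1/6343*(-1/9901) = 1/62802043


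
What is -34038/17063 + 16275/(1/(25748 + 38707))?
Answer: 17899174413837/17063 ≈ 1.0490e+9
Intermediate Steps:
-34038/17063 + 16275/(1/(25748 + 38707)) = -34038*1/17063 + 16275/(1/64455) = -34038/17063 + 16275/(1/64455) = -34038/17063 + 16275*64455 = -34038/17063 + 1049005125 = 17899174413837/17063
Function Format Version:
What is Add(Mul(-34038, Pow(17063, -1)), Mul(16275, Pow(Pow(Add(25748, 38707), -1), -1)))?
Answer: Rational(17899174413837, 17063) ≈ 1.0490e+9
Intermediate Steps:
Add(Mul(-34038, Pow(17063, -1)), Mul(16275, Pow(Pow(Add(25748, 38707), -1), -1))) = Add(Mul(-34038, Rational(1, 17063)), Mul(16275, Pow(Pow(64455, -1), -1))) = Add(Rational(-34038, 17063), Mul(16275, Pow(Rational(1, 64455), -1))) = Add(Rational(-34038, 17063), Mul(16275, 64455)) = Add(Rational(-34038, 17063), 1049005125) = Rational(17899174413837, 17063)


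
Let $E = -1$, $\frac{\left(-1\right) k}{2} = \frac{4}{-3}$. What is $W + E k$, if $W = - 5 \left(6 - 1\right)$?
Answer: $- \frac{83}{3} \approx -27.667$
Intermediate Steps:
$W = -25$ ($W = \left(-5\right) 5 = -25$)
$k = \frac{8}{3}$ ($k = - 2 \frac{4}{-3} = - 2 \cdot 4 \left(- \frac{1}{3}\right) = \left(-2\right) \left(- \frac{4}{3}\right) = \frac{8}{3} \approx 2.6667$)
$W + E k = -25 - \frac{8}{3} = - \frac{83}{3}$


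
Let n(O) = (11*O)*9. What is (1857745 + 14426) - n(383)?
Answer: 1834254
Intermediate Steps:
n(O) = 99*O
(1857745 + 14426) - n(383) = (1857745 + 14426) - 99*383 = 1872171 - 1*37917 = 1872171 - 37917 = 1834254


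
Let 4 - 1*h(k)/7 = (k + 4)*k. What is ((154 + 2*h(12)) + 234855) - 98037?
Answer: 134340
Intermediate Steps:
h(k) = 28 - 7*k*(4 + k) (h(k) = 28 - 7*(k + 4)*k = 28 - 7*(4 + k)*k = 28 - 7*k*(4 + k))
((154 + 2*h(12)) + 234855) - 98037 = ((154 + 2*(28 - 28*12 - 7*12²)) + 234855) - 98037 = ((154 + 2*(28 - 336 - 7*144)) + 234855) - 98037 = ((154 + 2*(28 - 336 - 1008)) + 234855) - 98037 = ((154 + 2*(-1316)) + 234855) - 98037 = ((154 - 2632) + 234855) - 98037 = (-2478 + 234855) - 98037 = 232377 - 98037 = 134340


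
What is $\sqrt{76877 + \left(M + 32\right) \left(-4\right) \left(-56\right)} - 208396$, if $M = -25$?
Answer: $-208396 + \sqrt{78445} \approx -2.0812 \cdot 10^{5}$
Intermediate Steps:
$\sqrt{76877 + \left(M + 32\right) \left(-4\right) \left(-56\right)} - 208396 = \sqrt{76877 + \left(-25 + 32\right) \left(-4\right) \left(-56\right)} - 208396 = \sqrt{76877 + 7 \left(-4\right) \left(-56\right)} - 208396 = \sqrt{76877 - -1568} - 208396 = \sqrt{76877 + 1568} - 208396 = \sqrt{78445} - 208396 = -208396 + \sqrt{78445}$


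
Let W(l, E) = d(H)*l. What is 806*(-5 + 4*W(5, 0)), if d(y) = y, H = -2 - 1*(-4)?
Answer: 28210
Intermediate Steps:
H = 2 (H = -2 + 4 = 2)
W(l, E) = 2*l
806*(-5 + 4*W(5, 0)) = 806*(-5 + 4*(2*5)) = 806*(-5 + 4*10) = 806*(-5 + 40) = 806*35 = 28210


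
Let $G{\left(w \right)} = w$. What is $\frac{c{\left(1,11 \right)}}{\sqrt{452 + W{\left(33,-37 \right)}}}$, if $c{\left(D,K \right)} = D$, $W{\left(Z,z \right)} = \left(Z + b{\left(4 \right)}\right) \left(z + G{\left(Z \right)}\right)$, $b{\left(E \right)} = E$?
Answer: $\frac{\sqrt{19}}{76} \approx 0.057354$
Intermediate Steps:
$W{\left(Z,z \right)} = \left(4 + Z\right) \left(Z + z\right)$ ($W{\left(Z,z \right)} = \left(Z + 4\right) \left(z + Z\right) = \left(4 + Z\right) \left(Z + z\right)$)
$\frac{c{\left(1,11 \right)}}{\sqrt{452 + W{\left(33,-37 \right)}}} = 1 \frac{1}{\sqrt{452 + \left(33^{2} + 4 \cdot 33 + 4 \left(-37\right) + 33 \left(-37\right)\right)}} = 1 \frac{1}{\sqrt{452 + \left(1089 + 132 - 148 - 1221\right)}} = 1 \frac{1}{\sqrt{452 - 148}} = 1 \frac{1}{\sqrt{304}} = 1 \frac{1}{4 \sqrt{19}} = 1 \frac{\sqrt{19}}{76} = \frac{\sqrt{19}}{76}$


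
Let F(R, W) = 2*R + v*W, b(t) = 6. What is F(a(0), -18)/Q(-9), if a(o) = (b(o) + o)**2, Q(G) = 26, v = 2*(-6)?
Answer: 144/13 ≈ 11.077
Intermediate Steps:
v = -12
a(o) = (6 + o)**2
F(R, W) = -12*W + 2*R (F(R, W) = 2*R - 12*W = -12*W + 2*R)
F(a(0), -18)/Q(-9) = (-12*(-18) + 2*(6 + 0)**2)/26 = (216 + 2*6**2)*(1/26) = (216 + 2*36)*(1/26) = (216 + 72)*(1/26) = 288*(1/26) = 144/13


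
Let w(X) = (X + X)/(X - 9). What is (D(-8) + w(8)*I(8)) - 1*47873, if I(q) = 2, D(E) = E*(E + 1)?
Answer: -47849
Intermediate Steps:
w(X) = 2*X/(-9 + X) (w(X) = (2*X)/(-9 + X) = 2*X/(-9 + X))
D(E) = E*(1 + E)
(D(-8) + w(8)*I(8)) - 1*47873 = (-8*(1 - 8) + (2*8/(-9 + 8))*2) - 1*47873 = (-8*(-7) + (2*8/(-1))*2) - 47873 = (56 + (2*8*(-1))*2) - 47873 = (56 - 16*2) - 47873 = (56 - 32) - 47873 = 24 - 47873 = -47849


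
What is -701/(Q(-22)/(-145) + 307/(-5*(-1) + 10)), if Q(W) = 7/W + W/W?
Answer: -6708570/195821 ≈ -34.259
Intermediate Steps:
Q(W) = 1 + 7/W (Q(W) = 7/W + 1 = 1 + 7/W)
-701/(Q(-22)/(-145) + 307/(-5*(-1) + 10)) = -701/(((7 - 22)/(-22))/(-145) + 307/(-5*(-1) + 10)) = -701/(-1/22*(-15)*(-1/145) + 307/(5 + 10)) = -701/((15/22)*(-1/145) + 307/15) = -701/(-3/638 + 307*(1/15)) = -701/(-3/638 + 307/15) = -701/195821/9570 = -701*9570/195821 = -6708570/195821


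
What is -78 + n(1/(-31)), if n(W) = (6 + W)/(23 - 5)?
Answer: -43339/558 ≈ -77.668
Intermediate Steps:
n(W) = ⅓ + W/18 (n(W) = (6 + W)/18 = (6 + W)*(1/18) = ⅓ + W/18)
-78 + n(1/(-31)) = -78 + (⅓ + (1/18)/(-31)) = -78 + (⅓ + (1/18)*(-1/31)) = -78 + (⅓ - 1/558) = -78 + 185/558 = -43339/558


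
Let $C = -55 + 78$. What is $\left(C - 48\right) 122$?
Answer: $-3050$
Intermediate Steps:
$C = 23$
$\left(C - 48\right) 122 = \left(23 - 48\right) 122 = \left(-25\right) 122 = -3050$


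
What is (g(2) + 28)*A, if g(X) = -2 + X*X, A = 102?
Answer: 3060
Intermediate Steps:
g(X) = -2 + X**2
(g(2) + 28)*A = ((-2 + 2**2) + 28)*102 = ((-2 + 4) + 28)*102 = (2 + 28)*102 = 30*102 = 3060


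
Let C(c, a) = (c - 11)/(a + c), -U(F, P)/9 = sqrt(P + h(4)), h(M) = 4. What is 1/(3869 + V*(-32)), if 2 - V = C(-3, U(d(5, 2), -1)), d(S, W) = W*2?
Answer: 444513/1688714653 - 2016*sqrt(3)/1688714653 ≈ 0.00026116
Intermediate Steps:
d(S, W) = 2*W
U(F, P) = -9*sqrt(4 + P) (U(F, P) = -9*sqrt(P + 4) = -9*sqrt(4 + P))
C(c, a) = (-11 + c)/(a + c)
V = 2 + 14/(-3 - 9*sqrt(3)) (V = 2 - (-11 - 3)/(-9*sqrt(4 - 1) - 3) = 2 - (-14)/(-9*sqrt(3) - 3) = 2 - (-14)/(-3 - 9*sqrt(3)) = 2 + 14/(-3 - 9*sqrt(3)) ≈ 1.2468)
1/(3869 + V*(-32)) = 1/(3869 + (85/39 - 7*sqrt(3)/13)*(-32)) = 1/(3869 + (-2720/39 + 224*sqrt(3)/13)) = 1/(148171/39 + 224*sqrt(3)/13)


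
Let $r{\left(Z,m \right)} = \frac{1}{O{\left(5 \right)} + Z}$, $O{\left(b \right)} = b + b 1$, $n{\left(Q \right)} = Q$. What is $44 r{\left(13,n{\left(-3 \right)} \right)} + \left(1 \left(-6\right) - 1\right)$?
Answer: $- \frac{117}{23} \approx -5.087$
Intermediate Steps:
$O{\left(b \right)} = 2 b$ ($O{\left(b \right)} = b + b = 2 b$)
$r{\left(Z,m \right)} = \frac{1}{10 + Z}$ ($r{\left(Z,m \right)} = \frac{1}{2 \cdot 5 + Z} = \frac{1}{10 + Z}$)
$44 r{\left(13,n{\left(-3 \right)} \right)} + \left(1 \left(-6\right) - 1\right) = \frac{44}{10 + 13} + \left(1 \left(-6\right) - 1\right) = \frac{44}{23} - 7 = - \frac{117}{23}$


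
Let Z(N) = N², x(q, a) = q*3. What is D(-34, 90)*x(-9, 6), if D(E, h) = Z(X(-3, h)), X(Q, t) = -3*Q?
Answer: -2187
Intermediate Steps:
x(q, a) = 3*q
D(E, h) = 81 (D(E, h) = (-3*(-3))² = 9² = 81)
D(-34, 90)*x(-9, 6) = 81*(3*(-9)) = 81*(-27) = -2187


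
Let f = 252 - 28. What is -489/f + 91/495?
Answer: -221671/110880 ≈ -1.9992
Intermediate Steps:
f = 224
-489/f + 91/495 = -489/224 + 91/495 = -221671/110880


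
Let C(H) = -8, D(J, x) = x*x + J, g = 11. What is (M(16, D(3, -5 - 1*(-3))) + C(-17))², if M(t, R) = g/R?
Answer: 2025/49 ≈ 41.327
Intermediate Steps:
D(J, x) = J + x² (D(J, x) = x² + J = J + x²)
M(t, R) = 11/R
(M(16, D(3, -5 - 1*(-3))) + C(-17))² = (11/(3 + (-5 - 1*(-3))²) - 8)² = (11/(3 + (-5 + 3)²) - 8)² = (11/(3 + (-2)²) - 8)² = (11/(3 + 4) - 8)² = (11/7 - 8)² = (-45/7)² = 2025/49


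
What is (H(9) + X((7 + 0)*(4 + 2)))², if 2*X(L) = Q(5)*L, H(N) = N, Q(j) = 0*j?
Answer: 81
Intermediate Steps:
Q(j) = 0
X(L) = 0 (X(L) = (0*L)/2 = (½)*0 = 0)
(H(9) + X((7 + 0)*(4 + 2)))² = (9 + 0)² = 9² = 81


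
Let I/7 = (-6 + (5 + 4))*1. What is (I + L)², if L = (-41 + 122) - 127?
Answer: 625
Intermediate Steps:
L = -46 (L = 81 - 127 = -46)
I = 21 (I = 7*((-6 + (5 + 4))*1) = 7*((-6 + 9)*1) = 7*(3*1) = 7*3 = 21)
(I + L)² = (21 - 46)² = (-25)² = 625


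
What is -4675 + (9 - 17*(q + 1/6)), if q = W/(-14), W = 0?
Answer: -28013/6 ≈ -4668.8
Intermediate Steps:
q = 0 (q = 0/(-14) = 0*(-1/14) = 0)
-4675 + (9 - 17*(q + 1/6)) = -4675 + (9 - 17*(0 + 1/6)) = -4675 + (9 - 17*(0 + ⅙)) = -4675 + (9 - 17*⅙) = -4675 + (9 - 17/6) = -4675 + 37/6 = -28013/6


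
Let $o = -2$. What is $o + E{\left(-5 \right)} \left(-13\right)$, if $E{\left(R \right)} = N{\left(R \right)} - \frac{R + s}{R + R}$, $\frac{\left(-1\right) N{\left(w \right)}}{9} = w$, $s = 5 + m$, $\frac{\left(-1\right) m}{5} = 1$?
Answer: $- \frac{1161}{2} \approx -580.5$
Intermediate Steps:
$m = -5$ ($m = \left(-5\right) 1 = -5$)
$s = 0$ ($s = 5 - 5 = 0$)
$N{\left(w \right)} = - 9 w$
$E{\left(R \right)} = - \frac{1}{2} - 9 R$ ($E{\left(R \right)} = - 9 R - \frac{R + 0}{R + R} = - 9 R - \frac{R}{2 R} = - 9 R - R \frac{1}{2 R} = - 9 R - \frac{1}{2} = - \frac{1}{2} - 9 R$)
$o + E{\left(-5 \right)} \left(-13\right) = -2 + \left(- \frac{1}{2} - -45\right) \left(-13\right) = -2 + \left(- \frac{1}{2} + 45\right) \left(-13\right) = -2 + \frac{89}{2} \left(-13\right) = -2 - \frac{1157}{2} = - \frac{1161}{2}$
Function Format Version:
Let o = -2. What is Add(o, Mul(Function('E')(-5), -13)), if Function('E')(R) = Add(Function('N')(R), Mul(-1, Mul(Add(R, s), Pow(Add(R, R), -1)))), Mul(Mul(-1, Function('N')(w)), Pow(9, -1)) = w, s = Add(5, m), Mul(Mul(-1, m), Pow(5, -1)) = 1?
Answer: Rational(-1161, 2) ≈ -580.50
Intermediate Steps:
m = -5 (m = Mul(-5, 1) = -5)
s = 0 (s = Add(5, -5) = 0)
Function('N')(w) = Mul(-9, w)
Function('E')(R) = Add(Rational(-1, 2), Mul(-9, R)) (Function('E')(R) = Add(Mul(-9, R), Mul(-1, Mul(Add(R, 0), Pow(Add(R, R), -1)))) = Add(Mul(-9, R), Mul(-1, Mul(R, Pow(Mul(2, R), -1)))) = Add(Mul(-9, R), Mul(-1, Mul(R, Mul(Rational(1, 2), Pow(R, -1))))) = Add(Mul(-9, R), Mul(-1, Rational(1, 2))) = Add(Mul(-9, R), Rational(-1, 2)) = Add(Rational(-1, 2), Mul(-9, R)))
Add(o, Mul(Function('E')(-5), -13)) = Add(-2, Mul(Add(Rational(-1, 2), Mul(-9, -5)), -13)) = Add(-2, Mul(Add(Rational(-1, 2), 45), -13)) = Add(-2, Mul(Rational(89, 2), -13)) = Add(-2, Rational(-1157, 2)) = Rational(-1161, 2)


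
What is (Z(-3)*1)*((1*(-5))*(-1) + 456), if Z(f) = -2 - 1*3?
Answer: -2305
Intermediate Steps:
Z(f) = -5 (Z(f) = -2 - 3 = -5)
(Z(-3)*1)*((1*(-5))*(-1) + 456) = (-5*1)*((1*(-5))*(-1) + 456) = -5*(-5*(-1) + 456) = -5*(5 + 456) = -5*461 = -2305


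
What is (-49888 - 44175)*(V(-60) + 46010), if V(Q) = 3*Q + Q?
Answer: -4305263510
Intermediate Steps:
V(Q) = 4*Q
(-49888 - 44175)*(V(-60) + 46010) = (-49888 - 44175)*(4*(-60) + 46010) = -94063*(-240 + 46010) = -94063*45770 = -4305263510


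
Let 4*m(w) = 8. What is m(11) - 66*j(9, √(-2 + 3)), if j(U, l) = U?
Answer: -592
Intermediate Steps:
m(w) = 2 (m(w) = (¼)*8 = 2)
m(11) - 66*j(9, √(-2 + 3)) = 2 - 66*9 = 2 - 594 = -592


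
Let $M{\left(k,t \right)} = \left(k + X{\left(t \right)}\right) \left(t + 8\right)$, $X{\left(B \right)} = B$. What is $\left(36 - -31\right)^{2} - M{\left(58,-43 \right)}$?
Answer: $5014$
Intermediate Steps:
$M{\left(k,t \right)} = \left(8 + t\right) \left(k + t\right)$ ($M{\left(k,t \right)} = \left(k + t\right) \left(t + 8\right) = \left(k + t\right) \left(8 + t\right) = \left(8 + t\right) \left(k + t\right)$)
$\left(36 - -31\right)^{2} - M{\left(58,-43 \right)} = \left(36 - -31\right)^{2} - \left(\left(-43\right)^{2} + 8 \cdot 58 + 8 \left(-43\right) + 58 \left(-43\right)\right) = \left(36 + 31\right)^{2} - \left(1849 + 464 - 344 - 2494\right) = 67^{2} - -525 = 4489 + 525 = 5014$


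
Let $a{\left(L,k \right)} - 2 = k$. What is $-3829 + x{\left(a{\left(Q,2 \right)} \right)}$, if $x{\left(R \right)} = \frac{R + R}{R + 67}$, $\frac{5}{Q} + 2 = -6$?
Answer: $- \frac{271851}{71} \approx -3828.9$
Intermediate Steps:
$Q = - \frac{5}{8}$ ($Q = \frac{5}{-2 - 6} = \frac{5}{-8} = 5 \left(- \frac{1}{8}\right) = - \frac{5}{8} \approx -0.625$)
$a{\left(L,k \right)} = 2 + k$
$x{\left(R \right)} = \frac{2 R}{67 + R}$
$-3829 + x{\left(a{\left(Q,2 \right)} \right)} = -3829 + \frac{2 \left(2 + 2\right)}{67 + \left(2 + 2\right)} = -3829 + 2 \cdot 4 \frac{1}{67 + 4} = -3829 + 2 \cdot 4 \cdot \frac{1}{71} = -3829 + \frac{8}{71} = - \frac{271851}{71}$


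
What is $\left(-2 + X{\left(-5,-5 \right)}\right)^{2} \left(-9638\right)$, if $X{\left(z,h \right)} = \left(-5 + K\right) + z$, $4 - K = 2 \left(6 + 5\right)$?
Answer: $-8674200$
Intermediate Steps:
$K = -18$ ($K = 4 - 2 \left(6 + 5\right) = 4 - 2 \cdot 11 = 4 - 22 = -18$)
$X{\left(z,h \right)} = -23 + z$ ($X{\left(z,h \right)} = \left(-5 - 18\right) + z = -23 + z$)
$\left(-2 + X{\left(-5,-5 \right)}\right)^{2} \left(-9638\right) = \left(-2 - 28\right)^{2} \left(-9638\right) = \left(-30\right)^{2} \left(-9638\right) = 900 \left(-9638\right) = -8674200$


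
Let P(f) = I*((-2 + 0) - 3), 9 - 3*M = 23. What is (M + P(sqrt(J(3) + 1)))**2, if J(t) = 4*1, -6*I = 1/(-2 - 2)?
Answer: 1521/64 ≈ 23.766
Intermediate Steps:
I = 1/24 (I = -1/(6*(-2 - 2)) = -1/6/(-4) = -1/6*(-1/4) = 1/24 ≈ 0.041667)
M = -14/3 (M = 3 - 1/3*23 = 3 - 23/3 = -14/3 ≈ -4.6667)
J(t) = 4
P(f) = -5/24 (P(f) = ((-2 + 0) - 3)/24 = (-2 - 3)/24 = (1/24)*(-5) = -5/24)
(M + P(sqrt(J(3) + 1)))**2 = (-14/3 - 5/24)**2 = (-39/8)**2 = 1521/64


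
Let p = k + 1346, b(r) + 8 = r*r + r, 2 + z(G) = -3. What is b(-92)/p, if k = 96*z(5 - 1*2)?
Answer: 4182/433 ≈ 9.6582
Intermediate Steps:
z(G) = -5 (z(G) = -2 - 3 = -5)
k = -480 (k = 96*(-5) = -480)
b(r) = -8 + r + r**2 (b(r) = -8 + (r*r + r) = -8 + (r**2 + r) = -8 + (r + r**2) = -8 + r + r**2)
p = 866 (p = -480 + 1346 = 866)
b(-92)/p = (-8 - 92 + (-92)**2)/866 = (-8 - 92 + 8464)*(1/866) = 8364*(1/866) = 4182/433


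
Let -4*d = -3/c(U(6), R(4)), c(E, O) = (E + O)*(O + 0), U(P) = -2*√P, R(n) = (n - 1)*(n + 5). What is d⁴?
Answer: 70777/46102445339040000 + 251*√6/640311740820000 ≈ 2.4954e-12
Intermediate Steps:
R(n) = (-1 + n)*(5 + n)
c(E, O) = O*(E + O) (c(E, O) = (E + O)*O = O*(E + O))
d = 3/(4*(729 - 54*√6)) (d = -(-3)/(4*((-5 + 4² + 4*4)*(-2*√6 + (-5 + 4² + 4*4)))) = -(-3)/(4*((-5 + 16 + 16)*(-2*√6 + (-5 + 16 + 16)))) = -(-3)/(4*(27*(-2*√6 + 27))) = -(-3)/(4*(27*(27 - 2*√6))) = -(-3)/(4*(729 - 54*√6)) = 3/(4*(729 - 54*√6)) ≈ 0.0012569)
d⁴ = (1/940 + √6/12690)⁴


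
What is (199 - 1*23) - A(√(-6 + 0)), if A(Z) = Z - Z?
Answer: 176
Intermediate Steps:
A(Z) = 0
(199 - 1*23) - A(√(-6 + 0)) = (199 - 1*23) - 1*0 = (199 - 23) + 0 = 176 + 0 = 176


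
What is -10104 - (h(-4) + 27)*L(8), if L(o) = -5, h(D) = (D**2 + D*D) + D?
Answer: -9829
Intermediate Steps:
h(D) = D + 2*D**2 (h(D) = (D**2 + D**2) + D = 2*D**2 + D = D + 2*D**2)
-10104 - (h(-4) + 27)*L(8) = -10104 - (-4*(1 + 2*(-4)) + 27)*(-5) = -10104 - (-4*(1 - 8) + 27)*(-5) = -10104 - (-4*(-7) + 27)*(-5) = -10104 - (28 + 27)*(-5) = -10104 - 55*(-5) = -10104 - 1*(-275) = -10104 + 275 = -9829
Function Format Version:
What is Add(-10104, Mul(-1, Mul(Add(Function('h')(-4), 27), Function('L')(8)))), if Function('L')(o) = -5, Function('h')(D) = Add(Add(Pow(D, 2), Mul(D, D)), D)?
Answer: -9829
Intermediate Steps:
Function('h')(D) = Add(D, Mul(2, Pow(D, 2))) (Function('h')(D) = Add(Add(Pow(D, 2), Pow(D, 2)), D) = Add(Mul(2, Pow(D, 2)), D) = Add(D, Mul(2, Pow(D, 2))))
Add(-10104, Mul(-1, Mul(Add(Function('h')(-4), 27), Function('L')(8)))) = Add(-10104, Mul(-1, Mul(Add(Mul(-4, Add(1, Mul(2, -4))), 27), -5))) = Add(-10104, Mul(-1, Mul(Add(Mul(-4, Add(1, -8)), 27), -5))) = Add(-10104, Mul(-1, Mul(Add(Mul(-4, -7), 27), -5))) = Add(-10104, Mul(-1, Mul(Add(28, 27), -5))) = Add(-10104, Mul(-1, Mul(55, -5))) = Add(-10104, Mul(-1, -275)) = Add(-10104, 275) = -9829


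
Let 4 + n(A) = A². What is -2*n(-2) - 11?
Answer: -11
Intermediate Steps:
n(A) = -4 + A²
-2*n(-2) - 11 = -2*(-4 + (-2)²) - 11 = -2*(-4 + 4) - 11 = -2*0 - 11 = 0 - 11 = -11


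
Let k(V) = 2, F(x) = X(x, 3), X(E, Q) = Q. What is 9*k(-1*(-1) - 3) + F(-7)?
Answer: 21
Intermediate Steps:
F(x) = 3
9*k(-1*(-1) - 3) + F(-7) = 9*2 + 3 = 18 + 3 = 21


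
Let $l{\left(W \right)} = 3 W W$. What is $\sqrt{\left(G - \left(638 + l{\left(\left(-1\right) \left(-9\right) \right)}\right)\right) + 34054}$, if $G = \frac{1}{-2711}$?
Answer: $\frac{\sqrt{243805657422}}{2711} \approx 182.13$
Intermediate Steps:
$l{\left(W \right)} = 3 W^{2}$
$G = - \frac{1}{2711} \approx -0.00036887$
$\sqrt{\left(G - \left(638 + l{\left(\left(-1\right) \left(-9\right) \right)}\right)\right) + 34054} = \sqrt{\left(- \frac{1}{2711} - \left(638 + 3 \left(\left(-1\right) \left(-9\right)\right)^{2}\right)\right) + 34054} = \sqrt{\left(- \frac{1}{2711} - \left(638 + 3 \cdot 9^{2}\right)\right) + 34054} = \sqrt{\left(- \frac{1}{2711} - \left(638 + 3 \cdot 81\right)\right) + 34054} = \sqrt{\left(- \frac{1}{2711} - 881\right) + 34054} = \sqrt{- \frac{2388392}{2711} + 34054} = \sqrt{\frac{89932002}{2711}} = \frac{\sqrt{243805657422}}{2711}$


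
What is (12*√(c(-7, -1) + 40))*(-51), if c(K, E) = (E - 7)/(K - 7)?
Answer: -1224*√497/7 ≈ -3898.2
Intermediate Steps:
c(K, E) = (-7 + E)/(-7 + K)
(12*√(c(-7, -1) + 40))*(-51) = (12*√((-7 - 1)/(-7 - 7) + 40))*(-51) = (12*√(-8/(-14) + 40))*(-51) = (12*√(-1/14*(-8) + 40))*(-51) = (12*√(4/7 + 40))*(-51) = (12*√(284/7))*(-51) = (12*(2*√497/7))*(-51) = (24*√497/7)*(-51) = -1224*√497/7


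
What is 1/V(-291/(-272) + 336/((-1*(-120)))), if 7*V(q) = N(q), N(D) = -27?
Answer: -7/27 ≈ -0.25926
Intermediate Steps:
V(q) = -27/7 (V(q) = (⅐)*(-27) = -27/7)
1/V(-291/(-272) + 336/((-1*(-120)))) = 1/(-27/7) = -7/27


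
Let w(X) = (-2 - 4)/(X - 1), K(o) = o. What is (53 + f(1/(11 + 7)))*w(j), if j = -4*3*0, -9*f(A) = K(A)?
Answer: 8585/27 ≈ 317.96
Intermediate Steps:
f(A) = -A/9
j = 0 (j = -12*0 = 0)
w(X) = -6/(-1 + X)
(53 + f(1/(11 + 7)))*w(j) = (53 - 1/(9*(11 + 7)))*(-6/(-1 + 0)) = (53 - ⅑/18)*(-6/(-1)) = (53 - ⅑*1/18)*(-6*(-1)) = (53 - 1/162)*6 = (8585/162)*6 = 8585/27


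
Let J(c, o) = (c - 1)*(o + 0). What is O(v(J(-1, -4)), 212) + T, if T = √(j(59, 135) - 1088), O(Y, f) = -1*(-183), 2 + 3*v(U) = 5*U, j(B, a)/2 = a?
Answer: 183 + I*√818 ≈ 183.0 + 28.601*I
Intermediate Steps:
J(c, o) = o*(-1 + c) (J(c, o) = (-1 + c)*o = o*(-1 + c))
j(B, a) = 2*a
v(U) = -⅔ + 5*U/3 (v(U) = -⅔ + (5*U)/3 = -⅔ + 5*U/3)
O(Y, f) = 183
T = I*√818 (T = √(2*135 - 1088) = √(270 - 1088) = √(-818) = I*√818 ≈ 28.601*I)
O(v(J(-1, -4)), 212) + T = 183 + I*√818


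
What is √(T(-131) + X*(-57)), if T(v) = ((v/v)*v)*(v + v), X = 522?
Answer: 2*√1142 ≈ 67.587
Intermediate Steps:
T(v) = 2*v² (T(v) = (1*v)*(2*v) = v*(2*v) = 2*v²)
√(T(-131) + X*(-57)) = √(2*(-131)² + 522*(-57)) = √(2*17161 - 29754) = √(34322 - 29754) = √4568 = 2*√1142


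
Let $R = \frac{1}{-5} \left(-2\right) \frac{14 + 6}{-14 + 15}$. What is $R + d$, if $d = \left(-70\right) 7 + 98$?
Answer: $-384$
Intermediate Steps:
$R = 8$ ($R = \left(- \frac{1}{5}\right) \left(-2\right) \frac{20}{1} = \frac{2 \cdot 20 \cdot 1}{5} = \frac{2}{5} \cdot 20 = 8$)
$d = -392$ ($d = -490 + 98 = -392$)
$R + d = 8 - 392 = -384$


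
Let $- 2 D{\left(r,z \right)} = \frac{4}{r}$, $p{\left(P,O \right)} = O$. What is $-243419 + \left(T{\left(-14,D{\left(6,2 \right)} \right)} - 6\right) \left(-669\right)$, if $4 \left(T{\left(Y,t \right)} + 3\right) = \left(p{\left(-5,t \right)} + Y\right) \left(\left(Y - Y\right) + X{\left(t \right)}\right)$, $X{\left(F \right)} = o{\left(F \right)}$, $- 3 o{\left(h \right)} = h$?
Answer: $- \frac{8536739}{36} \approx -2.3713 \cdot 10^{5}$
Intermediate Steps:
$o{\left(h \right)} = - \frac{h}{3}$
$X{\left(F \right)} = - \frac{F}{3}$
$D{\left(r,z \right)} = - \frac{2}{r}$ ($D{\left(r,z \right)} = - \frac{4 \frac{1}{r}}{2} = - \frac{2}{r}$)
$T{\left(Y,t \right)} = -3 - \frac{t \left(Y + t\right)}{12}$ ($T{\left(Y,t \right)} = -3 + \frac{\left(t + Y\right) \left(\left(Y - Y\right) - \frac{t}{3}\right)}{4} = -3 + \frac{\left(Y + t\right) \left(0 - \frac{t}{3}\right)}{4} = -3 + \frac{\left(Y + t\right) \left(- \frac{t}{3}\right)}{4} = -3 + \frac{\left(- \frac{1}{3}\right) t \left(Y + t\right)}{4} = -3 - \frac{t \left(Y + t\right)}{12}$)
$-243419 + \left(T{\left(-14,D{\left(6,2 \right)} \right)} - 6\right) \left(-669\right) = -243419 + \left(\left(-3 - \frac{\left(- \frac{2}{6}\right)^{2}}{12} - - \frac{7 \left(- \frac{2}{6}\right)}{6}\right) - 6\right) \left(-669\right) = -243419 + \left(\left(-3 - \frac{\left(\left(-2\right) \frac{1}{6}\right)^{2}}{12} - - \frac{7 \left(\left(-2\right) \frac{1}{6}\right)}{6}\right) - 6\right) \left(-669\right) = -243419 + \left(\left(-3 - \frac{\left(- \frac{1}{3}\right)^{2}}{12} - \left(- \frac{7}{6}\right) \left(- \frac{1}{3}\right)\right) - 6\right) \left(-669\right) = -243419 + \left(\left(-3 - \frac{1}{108} - \frac{7}{18}\right) - 6\right) \left(-669\right) = -243419 + \left(- \frac{367}{108} - 6\right) \left(-669\right) = -243419 - - \frac{226345}{36} = -243419 + \frac{226345}{36} = - \frac{8536739}{36}$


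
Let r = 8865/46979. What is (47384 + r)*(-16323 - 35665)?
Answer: -115728500910388/46979 ≈ -2.4634e+9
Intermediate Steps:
r = 8865/46979 (r = 8865*(1/46979) = 8865/46979 ≈ 0.18870)
(47384 + r)*(-16323 - 35665) = (47384 + 8865/46979)*(-16323 - 35665) = (2226061801/46979)*(-51988) = -115728500910388/46979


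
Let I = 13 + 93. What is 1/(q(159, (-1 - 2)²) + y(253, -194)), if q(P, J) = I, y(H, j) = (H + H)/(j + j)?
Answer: 194/20311 ≈ 0.0095515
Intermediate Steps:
y(H, j) = H/j (y(H, j) = (2*H)/((2*j)) = (2*H)*(1/(2*j)) = H/j)
I = 106
q(P, J) = 106
1/(q(159, (-1 - 2)²) + y(253, -194)) = 1/(106 + 253/(-194)) = 1/(106 + 253*(-1/194)) = 1/(106 - 253/194) = 1/(20311/194) = 194/20311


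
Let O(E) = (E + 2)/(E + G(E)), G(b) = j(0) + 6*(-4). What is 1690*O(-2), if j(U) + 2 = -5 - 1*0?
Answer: 0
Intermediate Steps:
j(U) = -7 (j(U) = -2 + (-5 - 1*0) = -2 + (-5 + 0) = -2 - 5 = -7)
G(b) = -31 (G(b) = -7 + 6*(-4) = -7 - 24 = -31)
O(E) = (2 + E)/(-31 + E) (O(E) = (E + 2)/(E - 31) = (2 + E)/(-31 + E))
1690*O(-2) = 1690*((2 - 2)/(-31 - 2)) = 1690*(0/(-33)) = 1690*(-1/33*0) = 1690*0 = 0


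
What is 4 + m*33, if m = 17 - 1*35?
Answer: -590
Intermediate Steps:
m = -18 (m = 17 - 35 = -18)
4 + m*33 = 4 - 18*33 = 4 - 594 = -590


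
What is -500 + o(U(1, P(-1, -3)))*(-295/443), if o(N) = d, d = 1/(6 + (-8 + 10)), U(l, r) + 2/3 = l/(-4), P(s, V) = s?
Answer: -1772295/3544 ≈ -500.08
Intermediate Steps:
U(l, r) = -2/3 - l/4 (U(l, r) = -2/3 + l/(-4) = -2/3 + l*(-1/4) = -2/3 - l/4)
d = 1/8 (d = 1/(6 + 2) = 1/8 ≈ 0.12500)
o(N) = 1/8
-500 + o(U(1, P(-1, -3)))*(-295/443) = -500 + (-295/443)/8 = -500 + (-295*1/443)/8 = -500 + (1/8)*(-295/443) = -500 - 295/3544 = -1772295/3544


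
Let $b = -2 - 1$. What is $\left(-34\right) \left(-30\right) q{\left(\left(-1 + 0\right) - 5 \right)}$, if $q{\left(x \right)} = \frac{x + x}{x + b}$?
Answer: $1360$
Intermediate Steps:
$b = -3$ ($b = -2 - 1 = -3$)
$q{\left(x \right)} = \frac{2 x}{-3 + x}$ ($q{\left(x \right)} = \frac{x + x}{x - 3} = \frac{2 x}{-3 + x}$)
$\left(-34\right) \left(-30\right) q{\left(\left(-1 + 0\right) - 5 \right)} = \left(-34\right) \left(-30\right) \frac{2 \left(\left(-1 + 0\right) - 5\right)}{-3 + \left(\left(-1 + 0\right) - 5\right)} = 1020 \frac{2 \left(-1 - 5\right)}{-3 - 6} = 1020 \cdot 2 \left(-6\right) \frac{1}{-3 - 6} = 1020 \cdot 2 \left(-6\right) \frac{1}{-9} = 1020 \cdot 2 \left(-6\right) \left(- \frac{1}{9}\right) = 1020 \cdot \frac{4}{3} = 1360$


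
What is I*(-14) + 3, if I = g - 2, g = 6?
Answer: -53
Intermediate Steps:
I = 4 (I = 6 - 2 = 4)
I*(-14) + 3 = 4*(-14) + 3 = -56 + 3 = -53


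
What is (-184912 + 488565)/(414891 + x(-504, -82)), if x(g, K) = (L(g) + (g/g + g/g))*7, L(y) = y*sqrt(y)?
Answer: 125987147965/178419338161 + 6427726704*I*sqrt(14)/178419338161 ≈ 0.70613 + 0.1348*I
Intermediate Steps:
L(y) = y**(3/2)
x(g, K) = 14 + 7*g**(3/2) (x(g, K) = (g**(3/2) + (g/g + g/g))*7 = (g**(3/2) + (1 + 1))*7 = (g**(3/2) + 2)*7 = (2 + g**(3/2))*7 = 14 + 7*g**(3/2))
(-184912 + 488565)/(414891 + x(-504, -82)) = (-184912 + 488565)/(414891 + (14 + 7*(-504)**(3/2))) = 303653/(414891 + (14 + 7*(-3024*I*sqrt(14)))) = 303653/(414891 + (14 - 21168*I*sqrt(14))) = 303653/(414905 - 21168*I*sqrt(14))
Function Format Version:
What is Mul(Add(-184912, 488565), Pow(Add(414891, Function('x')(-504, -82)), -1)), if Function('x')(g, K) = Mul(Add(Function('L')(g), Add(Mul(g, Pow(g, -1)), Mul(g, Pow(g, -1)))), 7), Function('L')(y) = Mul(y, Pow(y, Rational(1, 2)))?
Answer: Add(Rational(125987147965, 178419338161), Mul(Rational(6427726704, 178419338161), I, Pow(14, Rational(1, 2)))) ≈ Add(0.70613, Mul(0.13480, I))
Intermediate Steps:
Function('L')(y) = Pow(y, Rational(3, 2))
Function('x')(g, K) = Add(14, Mul(7, Pow(g, Rational(3, 2)))) (Function('x')(g, K) = Mul(Add(Pow(g, Rational(3, 2)), Add(Mul(g, Pow(g, -1)), Mul(g, Pow(g, -1)))), 7) = Mul(Add(Pow(g, Rational(3, 2)), Add(1, 1)), 7) = Mul(Add(Pow(g, Rational(3, 2)), 2), 7) = Mul(Add(2, Pow(g, Rational(3, 2))), 7) = Add(14, Mul(7, Pow(g, Rational(3, 2)))))
Mul(Add(-184912, 488565), Pow(Add(414891, Function('x')(-504, -82)), -1)) = Mul(Add(-184912, 488565), Pow(Add(414891, Add(14, Mul(7, Pow(-504, Rational(3, 2))))), -1)) = Mul(303653, Pow(Add(414891, Add(14, Mul(7, Mul(-3024, I, Pow(14, Rational(1, 2)))))), -1)) = Mul(303653, Pow(Add(414891, Add(14, Mul(-21168, I, Pow(14, Rational(1, 2))))), -1)) = Mul(303653, Pow(Add(414905, Mul(-21168, I, Pow(14, Rational(1, 2)))), -1))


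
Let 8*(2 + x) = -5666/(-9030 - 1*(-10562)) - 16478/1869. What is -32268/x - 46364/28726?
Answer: 758175578782270/83763967501 ≈ 9051.3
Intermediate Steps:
x = -5831927/1636176 (x = -2 + (-5666/(-9030 - 1*(-10562)) - 16478/1869)/8 = -2 + (-5666/(-9030 + 10562) - 16478*1/1869)/8 = -2 + (-5666/1532 - 2354/267)/8 = -2 + (-5666*1/1532 - 2354/267)/8 = -2 + (-2833/766 - 2354/267)/8 = -2 + (1/8)*(-2559575/204522) = -2 - 2559575/1636176 = -5831927/1636176 ≈ -3.5644)
-32268/x - 46364/28726 = -32268/(-5831927/1636176) - 46364/28726 = -32268*(-1636176/5831927) - 46364*1/28726 = 52796127168/5831927 - 23182/14363 = 758175578782270/83763967501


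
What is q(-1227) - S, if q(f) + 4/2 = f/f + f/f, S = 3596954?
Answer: -3596954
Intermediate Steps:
q(f) = 0 (q(f) = -2 + (f/f + f/f) = -2 + (1 + 1) = -2 + 2 = 0)
q(-1227) - S = 0 - 1*3596954 = 0 - 3596954 = -3596954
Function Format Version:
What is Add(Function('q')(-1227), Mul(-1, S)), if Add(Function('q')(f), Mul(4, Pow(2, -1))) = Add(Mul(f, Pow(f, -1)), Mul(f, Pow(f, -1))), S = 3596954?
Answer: -3596954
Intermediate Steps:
Function('q')(f) = 0 (Function('q')(f) = Add(-2, Add(Mul(f, Pow(f, -1)), Mul(f, Pow(f, -1)))) = Add(-2, Add(1, 1)) = Add(-2, 2) = 0)
Add(Function('q')(-1227), Mul(-1, S)) = Add(0, Mul(-1, 3596954)) = Add(0, -3596954) = -3596954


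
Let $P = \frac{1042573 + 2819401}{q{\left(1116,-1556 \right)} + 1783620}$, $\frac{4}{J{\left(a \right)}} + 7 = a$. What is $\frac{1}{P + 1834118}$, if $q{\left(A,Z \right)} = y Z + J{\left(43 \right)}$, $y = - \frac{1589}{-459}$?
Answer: $\frac{816209147}{1497025660923412} \approx 5.4522 \cdot 10^{-7}$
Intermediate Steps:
$y = \frac{1589}{459}$ ($y = \left(-1589\right) \left(- \frac{1}{459}\right) = \frac{1589}{459} \approx 3.4619$)
$J{\left(a \right)} = \frac{4}{-7 + a}$
$q{\left(A,Z \right)} = \frac{1}{9} + \frac{1589 Z}{459}$ ($q{\left(A,Z \right)} = \frac{1589 Z}{459} + \frac{4}{-7 + 43} = \frac{1589 Z}{459} + \frac{4}{36} = \frac{1589 Z}{459} + 4 \cdot \frac{1}{36} = \frac{1589 Z}{459} + \frac{1}{9} = \frac{1}{9} + \frac{1589 Z}{459}$)
$P = \frac{1772646066}{816209147}$ ($P = \frac{1042573 + 2819401}{\left(\frac{1}{9} + \frac{1589}{459} \left(-1556\right)\right) + 1783620} = \frac{3861974}{\left(\frac{1}{9} - \frac{2472484}{459}\right) + 1783620} = \frac{3861974}{- \frac{2472433}{459} + 1783620} = \frac{3861974}{\frac{816209147}{459}} = 3861974 \cdot \frac{459}{816209147} = \frac{1772646066}{816209147} \approx 2.1718$)
$\frac{1}{P + 1834118} = \frac{1}{\frac{1772646066}{816209147} + 1834118} = \frac{1}{\frac{1497025660923412}{816209147}} = \frac{816209147}{1497025660923412}$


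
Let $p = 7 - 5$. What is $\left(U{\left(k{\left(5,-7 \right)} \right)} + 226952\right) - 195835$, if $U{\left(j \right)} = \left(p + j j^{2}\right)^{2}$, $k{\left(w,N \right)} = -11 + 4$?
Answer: $147398$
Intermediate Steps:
$p = 2$
$k{\left(w,N \right)} = -7$
$U{\left(j \right)} = \left(2 + j^{3}\right)^{2}$ ($U{\left(j \right)} = \left(2 + j j^{2}\right)^{2} = \left(2 + j^{3}\right)^{2}$)
$\left(U{\left(k{\left(5,-7 \right)} \right)} + 226952\right) - 195835 = \left(\left(2 + \left(-7\right)^{3}\right)^{2} + 226952\right) - 195835 = \left(\left(2 - 343\right)^{2} + 226952\right) - 195835 = \left(\left(-341\right)^{2} + 226952\right) - 195835 = \left(116281 + 226952\right) - 195835 = 343233 - 195835 = 147398$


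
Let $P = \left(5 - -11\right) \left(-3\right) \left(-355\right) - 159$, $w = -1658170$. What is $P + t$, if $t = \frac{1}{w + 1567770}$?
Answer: $\frac{1526042399}{90400} \approx 16881.0$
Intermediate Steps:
$P = 16881$ ($P = \left(5 + 11\right) \left(-3\right) \left(-355\right) - 159 = 16 \left(-3\right) \left(-355\right) - 159 = \left(-48\right) \left(-355\right) - 159 = 17040 - 159 = 16881$)
$t = - \frac{1}{90400}$ ($t = \frac{1}{-1658170 + 1567770} = \frac{1}{-90400} = - \frac{1}{90400} \approx -1.1062 \cdot 10^{-5}$)
$P + t = 16881 - \frac{1}{90400} = \frac{1526042399}{90400}$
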